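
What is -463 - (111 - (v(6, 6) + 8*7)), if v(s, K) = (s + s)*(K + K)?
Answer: -374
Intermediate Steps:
v(s, K) = 4*K*s (v(s, K) = (2*s)*(2*K) = 4*K*s)
-463 - (111 - (v(6, 6) + 8*7)) = -463 - (111 - (4*6*6 + 8*7)) = -463 - (111 - (144 + 56)) = -463 - (111 - 1*200) = -463 - (111 - 200) = -463 - 1*(-89) = -463 + 89 = -374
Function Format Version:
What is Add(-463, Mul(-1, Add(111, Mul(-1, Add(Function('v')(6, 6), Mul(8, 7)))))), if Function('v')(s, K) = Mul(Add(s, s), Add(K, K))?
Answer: -374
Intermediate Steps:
Function('v')(s, K) = Mul(4, K, s) (Function('v')(s, K) = Mul(Mul(2, s), Mul(2, K)) = Mul(4, K, s))
Add(-463, Mul(-1, Add(111, Mul(-1, Add(Function('v')(6, 6), Mul(8, 7)))))) = Add(-463, Mul(-1, Add(111, Mul(-1, Add(Mul(4, 6, 6), Mul(8, 7)))))) = Add(-463, Mul(-1, Add(111, Mul(-1, Add(144, 56))))) = Add(-463, Mul(-1, Add(111, Mul(-1, 200)))) = Add(-463, Mul(-1, Add(111, -200))) = Add(-463, Mul(-1, -89)) = Add(-463, 89) = -374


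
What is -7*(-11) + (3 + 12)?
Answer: 92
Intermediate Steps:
-7*(-11) + (3 + 12) = 77 + 15 = 92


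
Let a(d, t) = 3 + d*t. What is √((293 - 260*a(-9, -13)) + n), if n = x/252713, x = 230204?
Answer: 9*I*√24367680949151/252713 ≈ 175.8*I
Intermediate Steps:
n = 230204/252713 ≈ 0.91093
√((293 - 260*a(-9, -13)) + n) = √((293 - 260*(3 - 9*(-13))) + 230204/252713) = √((293 - 260*(3 + 117)) + 230204/252713) = √((293 - 260*120) + 230204/252713) = √((293 - 31200) + 230204/252713) = √(-30907 + 230204/252713) = √(-7810370487/252713) = 9*I*√24367680949151/252713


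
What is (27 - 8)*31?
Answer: 589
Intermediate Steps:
(27 - 8)*31 = 19*31 = 589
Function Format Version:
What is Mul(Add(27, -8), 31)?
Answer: 589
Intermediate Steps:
Mul(Add(27, -8), 31) = Mul(19, 31) = 589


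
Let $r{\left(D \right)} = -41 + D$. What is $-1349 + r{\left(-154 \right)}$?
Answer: $-1544$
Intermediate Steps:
$-1349 + r{\left(-154 \right)} = -1349 - 195 = -1544$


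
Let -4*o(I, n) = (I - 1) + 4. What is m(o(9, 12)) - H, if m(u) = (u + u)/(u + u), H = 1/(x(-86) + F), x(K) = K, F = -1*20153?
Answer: 20240/20239 ≈ 1.0000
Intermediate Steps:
F = -20153
o(I, n) = -3/4 - I/4 (o(I, n) = -((I - 1) + 4)/4 = -((-1 + I) + 4)/4 = -(3 + I)/4 = -3/4 - I/4)
H = -1/20239 (H = 1/(-86 - 20153) = 1/(-20239) = -1/20239 ≈ -4.9410e-5)
m(u) = 1 (m(u) = (2*u)/((2*u)) = (2*u)*(1/(2*u)) = 1)
m(o(9, 12)) - H = 1 - 1*(-1/20239) = 1 + 1/20239 = 20240/20239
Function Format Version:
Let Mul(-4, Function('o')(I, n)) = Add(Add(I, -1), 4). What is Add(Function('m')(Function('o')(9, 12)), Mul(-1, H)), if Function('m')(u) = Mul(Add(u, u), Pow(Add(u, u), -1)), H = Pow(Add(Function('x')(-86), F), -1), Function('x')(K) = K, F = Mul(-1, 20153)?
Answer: Rational(20240, 20239) ≈ 1.0000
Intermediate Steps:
F = -20153
Function('o')(I, n) = Add(Rational(-3, 4), Mul(Rational(-1, 4), I)) (Function('o')(I, n) = Mul(Rational(-1, 4), Add(Add(I, -1), 4)) = Mul(Rational(-1, 4), Add(Add(-1, I), 4)) = Mul(Rational(-1, 4), Add(3, I)) = Add(Rational(-3, 4), Mul(Rational(-1, 4), I)))
H = Rational(-1, 20239) (H = Pow(Add(-86, -20153), -1) = Pow(-20239, -1) = Rational(-1, 20239) ≈ -4.9410e-5)
Function('m')(u) = 1 (Function('m')(u) = Mul(Mul(2, u), Pow(Mul(2, u), -1)) = Mul(Mul(2, u), Mul(Rational(1, 2), Pow(u, -1))) = 1)
Add(Function('m')(Function('o')(9, 12)), Mul(-1, H)) = Add(1, Mul(-1, Rational(-1, 20239))) = Add(1, Rational(1, 20239)) = Rational(20240, 20239)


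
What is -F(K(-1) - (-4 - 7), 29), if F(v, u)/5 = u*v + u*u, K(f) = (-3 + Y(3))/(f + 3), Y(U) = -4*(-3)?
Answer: -12905/2 ≈ -6452.5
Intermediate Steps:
Y(U) = 12
K(f) = 9/(3 + f) (K(f) = (-3 + 12)/(f + 3) = 9/(3 + f))
F(v, u) = 5*u² + 5*u*v (F(v, u) = 5*(u*v + u*u) = 5*(u*v + u²) = 5*(u² + u*v) = 5*u² + 5*u*v)
-F(K(-1) - (-4 - 7), 29) = -5*29*(29 + (9/(3 - 1) - (-4 - 7))) = -5*29*(29 + (9/2 - 1*(-11))) = -5*29*(29 + (9*(½) + 11)) = -5*29*(29 + (9/2 + 11)) = -5*29*(29 + 31/2) = -5*29*89/2 = -1*12905/2 = -12905/2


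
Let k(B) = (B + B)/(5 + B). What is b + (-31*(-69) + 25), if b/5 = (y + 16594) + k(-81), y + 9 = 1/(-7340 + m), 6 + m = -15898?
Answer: 37583072419/441636 ≈ 85100.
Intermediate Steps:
m = -15904 (m = -6 - 15898 = -15904)
k(B) = 2*B/(5 + B) (k(B) = (2*B)/(5 + B) = 2*B/(5 + B))
y = -209197/23244 (y = -9 + 1/(-7340 - 15904) = -9 + 1/(-23244) = -9 - 1/23244 = -209197/23244 ≈ -9.0000)
b = 36627372115/441636 (b = 5*((-209197/23244 + 16594) + 2*(-81)/(5 - 81)) = 5*(385501739/23244 + 2*(-81)/(-76)) = 5*(385501739/23244 + 2*(-81)*(-1/76)) = 5*(385501739/23244 + 81/38) = 5*(7325474423/441636) = 36627372115/441636 ≈ 82936.)
b + (-31*(-69) + 25) = 36627372115/441636 + (-31*(-69) + 25) = 36627372115/441636 + (2139 + 25) = 36627372115/441636 + 2164 = 37583072419/441636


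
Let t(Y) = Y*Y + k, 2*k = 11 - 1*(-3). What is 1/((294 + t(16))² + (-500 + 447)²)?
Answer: 1/313058 ≈ 3.1943e-6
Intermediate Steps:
k = 7 (k = (11 - 1*(-3))/2 = (11 + 3)/2 = (½)*14 = 7)
t(Y) = 7 + Y² (t(Y) = Y*Y + 7 = Y² + 7 = 7 + Y²)
1/((294 + t(16))² + (-500 + 447)²) = 1/((294 + (7 + 16²))² + (-500 + 447)²) = 1/((294 + (7 + 256))² + (-53)²) = 1/((294 + 263)² + 2809) = 1/(557² + 2809) = 1/(310249 + 2809) = 1/313058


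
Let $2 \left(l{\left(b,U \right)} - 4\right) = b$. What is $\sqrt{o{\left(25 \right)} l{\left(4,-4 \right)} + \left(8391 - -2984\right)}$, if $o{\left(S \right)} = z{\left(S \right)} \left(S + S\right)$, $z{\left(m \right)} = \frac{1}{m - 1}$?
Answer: $\frac{5 \sqrt{1822}}{2} \approx 106.71$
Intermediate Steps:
$z{\left(m \right)} = \frac{1}{-1 + m}$
$l{\left(b,U \right)} = 4 + \frac{b}{2}$
$o{\left(S \right)} = \frac{2 S}{-1 + S}$ ($o{\left(S \right)} = \frac{S + S}{-1 + S} = \frac{2 S}{-1 + S}$)
$\sqrt{o{\left(25 \right)} l{\left(4,-4 \right)} + \left(8391 - -2984\right)} = \sqrt{2 \cdot 25 \frac{1}{-1 + 25} \left(4 + \frac{1}{2} \cdot 4\right) + \left(8391 - -2984\right)} = \sqrt{2 \cdot 25 \cdot \frac{1}{24} \left(4 + 2\right) + \left(8391 + 2984\right)} = \sqrt{2 \cdot 25 \cdot \frac{1}{24} \cdot 6 + 11375} = \sqrt{\frac{25}{12} \cdot 6 + 11375} = \sqrt{\frac{25}{2} + 11375} = \sqrt{\frac{22775}{2}} = \frac{5 \sqrt{1822}}{2}$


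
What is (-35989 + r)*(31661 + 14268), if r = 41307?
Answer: 244250422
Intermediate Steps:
(-35989 + r)*(31661 + 14268) = (-35989 + 41307)*(31661 + 14268) = 5318*45929 = 244250422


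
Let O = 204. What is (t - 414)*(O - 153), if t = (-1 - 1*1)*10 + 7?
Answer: -21777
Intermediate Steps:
t = -13 (t = (-1 - 1)*10 + 7 = -2*10 + 7 = -20 + 7 = -13)
(t - 414)*(O - 153) = (-13 - 414)*(204 - 153) = -427*51 = -21777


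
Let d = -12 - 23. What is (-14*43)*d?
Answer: 21070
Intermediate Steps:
d = -35
(-14*43)*d = -14*43*(-35) = -602*(-35) = 21070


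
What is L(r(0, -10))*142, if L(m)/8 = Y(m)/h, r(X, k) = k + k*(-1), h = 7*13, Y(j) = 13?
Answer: 1136/7 ≈ 162.29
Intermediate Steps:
h = 91
r(X, k) = 0 (r(X, k) = k - k = 0)
L(m) = 8/7 (L(m) = 8*(13/91) = 8*(13*(1/91)) = 8*(⅐) = 8/7)
L(r(0, -10))*142 = (8/7)*142 = 1136/7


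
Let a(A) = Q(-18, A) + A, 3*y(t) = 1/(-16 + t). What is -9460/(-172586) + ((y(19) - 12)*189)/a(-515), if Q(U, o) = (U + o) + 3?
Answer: 198843221/90176185 ≈ 2.2051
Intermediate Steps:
y(t) = 1/(3*(-16 + t))
Q(U, o) = 3 + U + o
a(A) = -15 + 2*A (a(A) = (3 - 18 + A) + A = (-15 + A) + A = -15 + 2*A)
-9460/(-172586) + ((y(19) - 12)*189)/a(-515) = -9460/(-172586) + ((1/(3*(-16 + 19)) - 12)*189)/(-15 + 2*(-515)) = -9460*(-1/172586) + (((1/3)/3 - 12)*189)/(-15 - 1030) = 4730/86293 + (((1/3)*(1/3) - 12)*189)/(-1045) = 4730/86293 + ((1/9 - 12)*189)*(-1/1045) = 4730/86293 - 107/9*189*(-1/1045) = 4730/86293 - 2247*(-1/1045) = 4730/86293 + 2247/1045 = 198843221/90176185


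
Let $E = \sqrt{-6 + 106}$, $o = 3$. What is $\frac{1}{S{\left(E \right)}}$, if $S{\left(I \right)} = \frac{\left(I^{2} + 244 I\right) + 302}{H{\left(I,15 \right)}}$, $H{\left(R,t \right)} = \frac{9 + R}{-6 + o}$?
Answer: $- \frac{19}{8526} \approx -0.0022285$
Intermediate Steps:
$E = 10$ ($E = \sqrt{100} = 10$)
$H{\left(R,t \right)} = -3 - \frac{R}{3}$ ($H{\left(R,t \right)} = \frac{9 + R}{-6 + 3} = \frac{9 + R}{-3} = \left(9 + R\right) \left(- \frac{1}{3}\right) = -3 - \frac{R}{3}$)
$S{\left(I \right)} = \frac{302 + I^{2} + 244 I}{-3 - \frac{I}{3}}$ ($S{\left(I \right)} = \frac{\left(I^{2} + 244 I\right) + 302}{-3 - \frac{I}{3}} = \frac{302 + I^{2} + 244 I}{-3 - \frac{I}{3}}$)
$\frac{1}{S{\left(E \right)}} = \frac{1}{3 \frac{1}{-9 - 10} \left(302 + 10^{2} + 244 \cdot 10\right)} = \frac{1}{3 \frac{1}{-9 - 10} \left(302 + 100 + 2440\right)} = \frac{1}{3 \frac{1}{-19} \cdot 2842} = \frac{1}{3 \left(- \frac{1}{19}\right) 2842} = \frac{1}{- \frac{8526}{19}} = - \frac{19}{8526}$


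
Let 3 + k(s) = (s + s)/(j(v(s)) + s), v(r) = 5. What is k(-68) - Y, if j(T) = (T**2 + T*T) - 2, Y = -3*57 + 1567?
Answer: -6961/5 ≈ -1392.2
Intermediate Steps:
Y = 1396 (Y = -171 + 1567 = 1396)
j(T) = -2 + 2*T**2 (j(T) = (T**2 + T**2) - 2 = 2*T**2 - 2 = -2 + 2*T**2)
k(s) = -3 + 2*s/(48 + s) (k(s) = -3 + (s + s)/((-2 + 2*5**2) + s) = -3 + (2*s)/((-2 + 2*25) + s) = -3 + (2*s)/((-2 + 50) + s) = -3 + (2*s)/(48 + s) = -3 + 2*s/(48 + s))
k(-68) - Y = (-144 - 1*(-68))/(48 - 68) - 1*1396 = (-144 + 68)/(-20) - 1396 = -1/20*(-76) - 1396 = 19/5 - 1396 = -6961/5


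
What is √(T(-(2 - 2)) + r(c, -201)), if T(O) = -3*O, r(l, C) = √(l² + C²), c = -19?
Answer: 40762^(¼) ≈ 14.209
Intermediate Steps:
r(l, C) = √(C² + l²)
√(T(-(2 - 2)) + r(c, -201)) = √(-(-3)*(2 - 2) + √((-201)² + (-19)²)) = √(-(-3)*0 + √(40401 + 361)) = √(-3*0 + √40762) = √(0 + √40762) = √(√40762) = 40762^(¼)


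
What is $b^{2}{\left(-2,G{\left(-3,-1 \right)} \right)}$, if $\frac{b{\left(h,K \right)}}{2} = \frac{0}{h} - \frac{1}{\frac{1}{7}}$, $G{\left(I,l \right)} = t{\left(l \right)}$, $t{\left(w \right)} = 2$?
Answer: $196$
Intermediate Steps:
$G{\left(I,l \right)} = 2$
$b{\left(h,K \right)} = -14$ ($b{\left(h,K \right)} = 2 \left(\frac{0}{h} - \frac{1}{\frac{1}{7}}\right) = 2 \left(0 - \frac{1}{\frac{1}{7}}\right) = 2 \left(0 - 7\right) = 2 \left(-7\right) = -14$)
$b^{2}{\left(-2,G{\left(-3,-1 \right)} \right)} = \left(-14\right)^{2} = 196$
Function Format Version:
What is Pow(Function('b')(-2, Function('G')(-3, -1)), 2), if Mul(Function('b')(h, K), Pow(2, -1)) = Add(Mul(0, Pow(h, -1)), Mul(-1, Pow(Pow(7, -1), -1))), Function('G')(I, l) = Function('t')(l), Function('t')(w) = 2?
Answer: 196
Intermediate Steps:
Function('G')(I, l) = 2
Function('b')(h, K) = -14 (Function('b')(h, K) = Mul(2, Add(Mul(0, Pow(h, -1)), Mul(-1, Pow(Pow(7, -1), -1)))) = Mul(2, Add(0, Mul(-1, Pow(Rational(1, 7), -1)))) = Mul(2, Add(0, Mul(-1, 7))) = Mul(2, Add(0, -7)) = Mul(2, -7) = -14)
Pow(Function('b')(-2, Function('G')(-3, -1)), 2) = Pow(-14, 2) = 196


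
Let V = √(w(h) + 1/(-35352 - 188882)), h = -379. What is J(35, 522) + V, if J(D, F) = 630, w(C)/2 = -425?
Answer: 630 + I*√42738753966834/224234 ≈ 630.0 + 29.155*I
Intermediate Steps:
w(C) = -850 (w(C) = 2*(-425) = -850)
V = I*√42738753966834/224234 (V = √(-850 + 1/(-35352 - 188882)) = √(-850 + 1/(-224234)) = √(-850 - 1/224234) = √(-190598901/224234) = I*√42738753966834/224234 ≈ 29.155*I)
J(35, 522) + V = 630 + I*√42738753966834/224234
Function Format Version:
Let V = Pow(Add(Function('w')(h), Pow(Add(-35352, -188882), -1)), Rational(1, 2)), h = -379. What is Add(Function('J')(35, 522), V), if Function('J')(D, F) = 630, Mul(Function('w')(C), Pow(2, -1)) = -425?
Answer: Add(630, Mul(Rational(1, 224234), I, Pow(42738753966834, Rational(1, 2)))) ≈ Add(630.00, Mul(29.155, I))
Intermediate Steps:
Function('w')(C) = -850 (Function('w')(C) = Mul(2, -425) = -850)
V = Mul(Rational(1, 224234), I, Pow(42738753966834, Rational(1, 2))) (V = Pow(Add(-850, Pow(Add(-35352, -188882), -1)), Rational(1, 2)) = Pow(Add(-850, Pow(-224234, -1)), Rational(1, 2)) = Pow(Add(-850, Rational(-1, 224234)), Rational(1, 2)) = Pow(Rational(-190598901, 224234), Rational(1, 2)) = Mul(Rational(1, 224234), I, Pow(42738753966834, Rational(1, 2))) ≈ Mul(29.155, I))
Add(Function('J')(35, 522), V) = Add(630, Mul(Rational(1, 224234), I, Pow(42738753966834, Rational(1, 2))))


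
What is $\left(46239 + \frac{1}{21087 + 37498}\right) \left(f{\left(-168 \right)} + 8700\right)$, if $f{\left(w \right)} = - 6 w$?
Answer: $\frac{26298115909728}{58585} \approx 4.4889 \cdot 10^{8}$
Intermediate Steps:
$\left(46239 + \frac{1}{21087 + 37498}\right) \left(f{\left(-168 \right)} + 8700\right) = \left(46239 + \frac{1}{21087 + 37498}\right) \left(\left(-6\right) \left(-168\right) + 8700\right) = \left(46239 + \frac{1}{58585}\right) \left(1008 + 8700\right) = \left(46239 + \frac{1}{58585}\right) 9708 = \frac{2708911816}{58585} \cdot 9708 = \frac{26298115909728}{58585}$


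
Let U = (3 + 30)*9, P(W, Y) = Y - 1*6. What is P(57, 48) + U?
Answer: 339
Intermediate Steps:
P(W, Y) = -6 + Y (P(W, Y) = Y - 6 = -6 + Y)
U = 297 (U = 33*9 = 297)
P(57, 48) + U = (-6 + 48) + 297 = 42 + 297 = 339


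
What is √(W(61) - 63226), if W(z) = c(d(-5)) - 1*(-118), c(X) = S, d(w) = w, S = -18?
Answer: 3*I*√7014 ≈ 251.25*I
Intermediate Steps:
c(X) = -18
W(z) = 100 (W(z) = -18 - 1*(-118) = -18 + 118 = 100)
√(W(61) - 63226) = √(100 - 63226) = √(-63126) = 3*I*√7014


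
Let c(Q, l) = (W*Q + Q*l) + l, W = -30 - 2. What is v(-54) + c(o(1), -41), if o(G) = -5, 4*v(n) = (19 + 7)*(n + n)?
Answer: -378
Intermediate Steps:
W = -32
v(n) = 13*n (v(n) = ((19 + 7)*(n + n))/4 = (26*(2*n))/4 = (52*n)/4 = 13*n)
c(Q, l) = l - 32*Q + Q*l (c(Q, l) = (-32*Q + Q*l) + l = l - 32*Q + Q*l)
v(-54) + c(o(1), -41) = 13*(-54) + (-41 - 32*(-5) - 5*(-41)) = -702 + (-41 + 160 + 205) = -702 + 324 = -378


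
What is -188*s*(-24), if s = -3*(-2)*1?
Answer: 27072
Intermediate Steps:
s = 6 (s = 6*1 = 6)
-188*s*(-24) = -188*6*(-24) = -1128*(-24) = 27072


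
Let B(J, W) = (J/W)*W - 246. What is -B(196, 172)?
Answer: 50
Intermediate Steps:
B(J, W) = -246 + J (B(J, W) = (J/W)*W - 246 = J - 246 = -246 + J)
-B(196, 172) = -(-246 + 196) = -1*(-50) = 50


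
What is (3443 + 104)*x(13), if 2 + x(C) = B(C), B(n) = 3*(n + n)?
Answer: 269572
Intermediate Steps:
B(n) = 6*n (B(n) = 3*(2*n) = 6*n)
x(C) = -2 + 6*C
(3443 + 104)*x(13) = (3443 + 104)*(-2 + 6*13) = 3547*(-2 + 78) = 3547*76 = 269572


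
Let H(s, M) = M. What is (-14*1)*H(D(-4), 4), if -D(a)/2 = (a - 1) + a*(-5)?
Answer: -56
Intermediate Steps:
D(a) = 2 + 8*a (D(a) = -2*((a - 1) + a*(-5)) = -2*((-1 + a) - 5*a) = -2*(-1 - 4*a) = 2 + 8*a)
(-14*1)*H(D(-4), 4) = -14*1*4 = -14*4 = -56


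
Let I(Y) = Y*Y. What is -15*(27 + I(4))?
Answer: -645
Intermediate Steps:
I(Y) = Y**2
-15*(27 + I(4)) = -15*(27 + 4**2) = -15*(27 + 16) = -15*43 = -645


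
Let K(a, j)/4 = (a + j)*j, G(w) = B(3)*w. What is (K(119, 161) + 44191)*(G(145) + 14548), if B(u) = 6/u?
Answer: 3331294218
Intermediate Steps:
G(w) = 2*w (G(w) = (6/3)*w = (6*(⅓))*w = 2*w)
K(a, j) = 4*j*(a + j) (K(a, j) = 4*((a + j)*j) = 4*(j*(a + j)) = 4*j*(a + j))
(K(119, 161) + 44191)*(G(145) + 14548) = (4*161*(119 + 161) + 44191)*(2*145 + 14548) = (4*161*280 + 44191)*(290 + 14548) = (180320 + 44191)*14838 = 224511*14838 = 3331294218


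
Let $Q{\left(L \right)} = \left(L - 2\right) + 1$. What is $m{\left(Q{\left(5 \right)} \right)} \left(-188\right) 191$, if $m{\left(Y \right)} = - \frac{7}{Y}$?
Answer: $62839$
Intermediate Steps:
$Q{\left(L \right)} = -1 + L$ ($Q{\left(L \right)} = \left(-2 + L\right) + 1 = -1 + L$)
$m{\left(Q{\left(5 \right)} \right)} \left(-188\right) 191 = - \frac{7}{-1 + 5} \left(-188\right) 191 = - \frac{7}{4} \left(-188\right) 191 = \left(-7\right) \frac{1}{4} \left(-188\right) 191 = \left(- \frac{7}{4}\right) \left(-188\right) 191 = 329 \cdot 191 = 62839$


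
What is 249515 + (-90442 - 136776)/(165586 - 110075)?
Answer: 13850599947/55511 ≈ 2.4951e+5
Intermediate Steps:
249515 + (-90442 - 136776)/(165586 - 110075) = 249515 - 227218/55511 = 13850599947/55511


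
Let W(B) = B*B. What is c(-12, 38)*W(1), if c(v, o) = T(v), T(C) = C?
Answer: -12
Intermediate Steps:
c(v, o) = v
W(B) = B**2
c(-12, 38)*W(1) = -12*1**2 = -12*1 = -12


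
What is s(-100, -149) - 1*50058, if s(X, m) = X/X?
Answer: -50057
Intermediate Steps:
s(X, m) = 1
s(-100, -149) - 1*50058 = 1 - 1*50058 = 1 - 50058 = -50057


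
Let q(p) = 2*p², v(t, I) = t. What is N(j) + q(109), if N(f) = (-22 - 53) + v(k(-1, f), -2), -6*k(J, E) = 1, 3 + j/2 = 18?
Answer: 142121/6 ≈ 23687.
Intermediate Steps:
j = 30 (j = -6 + 2*18 = -6 + 36 = 30)
k(J, E) = -⅙ (k(J, E) = -⅙*1 = -⅙)
N(f) = -451/6 (N(f) = (-22 - 53) - ⅙ = -75 - ⅙ = -451/6)
N(j) + q(109) = -451/6 + 2*109² = -451/6 + 2*11881 = -451/6 + 23762 = 142121/6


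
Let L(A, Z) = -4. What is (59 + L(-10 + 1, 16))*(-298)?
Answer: -16390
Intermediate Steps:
(59 + L(-10 + 1, 16))*(-298) = (59 - 4)*(-298) = 55*(-298) = -16390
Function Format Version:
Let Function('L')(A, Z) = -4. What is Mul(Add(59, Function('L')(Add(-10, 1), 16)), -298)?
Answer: -16390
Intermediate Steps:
Mul(Add(59, Function('L')(Add(-10, 1), 16)), -298) = Mul(Add(59, -4), -298) = Mul(55, -298) = -16390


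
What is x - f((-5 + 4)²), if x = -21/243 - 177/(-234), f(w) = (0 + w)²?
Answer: -695/2106 ≈ -0.33001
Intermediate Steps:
f(w) = w²
x = 1411/2106 (x = -21*1/243 - 177*(-1/234) = -7/81 + 59/78 = 1411/2106 ≈ 0.66999)
x - f((-5 + 4)²) = 1411/2106 - ((-5 + 4)²)² = 1411/2106 - ((-1)²)² = 1411/2106 - 1*1² = 1411/2106 - 1*1 = 1411/2106 - 1 = -695/2106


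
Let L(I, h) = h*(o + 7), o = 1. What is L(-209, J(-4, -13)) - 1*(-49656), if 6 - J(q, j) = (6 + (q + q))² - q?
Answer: 49640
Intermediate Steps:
J(q, j) = 6 + q - (6 + 2*q)² (J(q, j) = 6 - ((6 + (q + q))² - q) = 6 - ((6 + 2*q)² - q) = 6 + (q - (6 + 2*q)²) = 6 + q - (6 + 2*q)²)
L(I, h) = 8*h (L(I, h) = h*(1 + 7) = h*8 = 8*h)
L(-209, J(-4, -13)) - 1*(-49656) = 8*(6 - 4 - 4*(3 - 4)²) - 1*(-49656) = 8*(6 - 4 - 4*(-1)²) + 49656 = 8*(6 - 4 - 4*1) + 49656 = 8*(6 - 4 - 4) + 49656 = 8*(-2) + 49656 = -16 + 49656 = 49640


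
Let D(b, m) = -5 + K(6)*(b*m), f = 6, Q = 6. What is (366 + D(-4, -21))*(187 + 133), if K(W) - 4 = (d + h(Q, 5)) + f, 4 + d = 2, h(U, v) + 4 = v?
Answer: 357440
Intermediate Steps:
h(U, v) = -4 + v
d = -2 (d = -4 + 2 = -2)
K(W) = 9 (K(W) = 4 + ((-2 + (-4 + 5)) + 6) = 4 + ((-2 + 1) + 6) = 4 + (-1 + 6) = 4 + 5 = 9)
D(b, m) = -5 + 9*b*m (D(b, m) = -5 + 9*(b*m) = -5 + 9*b*m)
(366 + D(-4, -21))*(187 + 133) = (366 + (-5 + 9*(-4)*(-21)))*(187 + 133) = (366 + (-5 + 756))*320 = (366 + 751)*320 = 1117*320 = 357440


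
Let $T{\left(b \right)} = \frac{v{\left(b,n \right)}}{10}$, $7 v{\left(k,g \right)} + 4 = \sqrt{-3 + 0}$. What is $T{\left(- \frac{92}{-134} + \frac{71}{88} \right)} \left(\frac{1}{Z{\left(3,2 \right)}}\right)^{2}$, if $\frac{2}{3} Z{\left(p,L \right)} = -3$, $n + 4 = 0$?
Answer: $- \frac{8}{2835} + \frac{2 i \sqrt{3}}{2835} \approx -0.0028219 + 0.0012219 i$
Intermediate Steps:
$n = -4$ ($n = -4 + 0 = -4$)
$Z{\left(p,L \right)} = - \frac{9}{2}$ ($Z{\left(p,L \right)} = \frac{3}{2} \left(-3\right) = - \frac{9}{2}$)
$v{\left(k,g \right)} = - \frac{4}{7} + \frac{i \sqrt{3}}{7}$ ($v{\left(k,g \right)} = - \frac{4}{7} + \frac{\sqrt{-3 + 0}}{7} = - \frac{4}{7} + \frac{\sqrt{-3}}{7} = - \frac{4}{7} + \frac{i \sqrt{3}}{7}$)
$T{\left(b \right)} = - \frac{2}{35} + \frac{i \sqrt{3}}{70}$ ($T{\left(b \right)} = \frac{- \frac{4}{7} + \frac{i \sqrt{3}}{7}}{10} = \left(- \frac{4}{7} + \frac{i \sqrt{3}}{7}\right) \frac{1}{10} = - \frac{2}{35} + \frac{i \sqrt{3}}{70}$)
$T{\left(- \frac{92}{-134} + \frac{71}{88} \right)} \left(\frac{1}{Z{\left(3,2 \right)}}\right)^{2} = \left(- \frac{2}{35} + \frac{i \sqrt{3}}{70}\right) \left(\frac{1}{- \frac{9}{2}}\right)^{2} = \left(- \frac{2}{35} + \frac{i \sqrt{3}}{70}\right) \left(- \frac{2}{9}\right)^{2} = \left(- \frac{2}{35} + \frac{i \sqrt{3}}{70}\right) \frac{4}{81} = - \frac{8}{2835} + \frac{2 i \sqrt{3}}{2835}$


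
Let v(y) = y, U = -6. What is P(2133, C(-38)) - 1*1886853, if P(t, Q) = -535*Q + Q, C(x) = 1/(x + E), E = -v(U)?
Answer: -30189381/16 ≈ -1.8868e+6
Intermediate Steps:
E = 6 (E = -1*(-6) = 6)
C(x) = 1/(6 + x) (C(x) = 1/(x + 6) = 1/(6 + x))
P(t, Q) = -534*Q
P(2133, C(-38)) - 1*1886853 = -534/(6 - 38) - 1*1886853 = -534/(-32) - 1886853 = -534*(-1/32) - 1886853 = 267/16 - 1886853 = -30189381/16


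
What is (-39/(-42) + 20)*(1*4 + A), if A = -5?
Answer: -293/14 ≈ -20.929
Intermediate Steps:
(-39/(-42) + 20)*(1*4 + A) = (-39/(-42) + 20)*(1*4 - 5) = (-39*(-1/42) + 20)*(4 - 5) = (13/14 + 20)*(-1) = (293/14)*(-1) = -293/14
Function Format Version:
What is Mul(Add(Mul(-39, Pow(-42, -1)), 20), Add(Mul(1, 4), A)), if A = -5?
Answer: Rational(-293, 14) ≈ -20.929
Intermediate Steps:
Mul(Add(Mul(-39, Pow(-42, -1)), 20), Add(Mul(1, 4), A)) = Mul(Add(Mul(-39, Pow(-42, -1)), 20), Add(Mul(1, 4), -5)) = Mul(Add(Mul(-39, Rational(-1, 42)), 20), Add(4, -5)) = Mul(Add(Rational(13, 14), 20), -1) = Mul(Rational(293, 14), -1) = Rational(-293, 14)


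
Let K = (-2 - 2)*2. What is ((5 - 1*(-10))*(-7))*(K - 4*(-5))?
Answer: -1260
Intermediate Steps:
K = -8 (K = -4*2 = -8)
((5 - 1*(-10))*(-7))*(K - 4*(-5)) = ((5 - 1*(-10))*(-7))*(-8 - 4*(-5)) = ((5 + 10)*(-7))*(-8 + 20) = (15*(-7))*12 = -105*12 = -1260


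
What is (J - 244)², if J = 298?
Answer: 2916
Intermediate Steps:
(J - 244)² = (298 - 244)² = 54² = 2916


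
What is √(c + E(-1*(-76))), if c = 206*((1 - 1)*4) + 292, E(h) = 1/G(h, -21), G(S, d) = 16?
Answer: √4673/4 ≈ 17.090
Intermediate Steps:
E(h) = 1/16
c = 292 (c = 206*(0*4) + 292 = 206*0 + 292 = 0 + 292 = 292)
√(c + E(-1*(-76))) = √(292 + 1/16) = √(4673/16) = √4673/4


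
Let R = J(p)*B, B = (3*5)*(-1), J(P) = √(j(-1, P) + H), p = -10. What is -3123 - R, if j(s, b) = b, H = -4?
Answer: -3123 + 15*I*√14 ≈ -3123.0 + 56.125*I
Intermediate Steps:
J(P) = √(-4 + P) (J(P) = √(P - 4) = √(-4 + P))
B = -15 (B = 15*(-1) = -15)
R = -15*I*√14 (R = √(-4 - 10)*(-15) = √(-14)*(-15) = (I*√14)*(-15) = -15*I*√14 ≈ -56.125*I)
-3123 - R = -3123 - (-15)*I*√14 = -3123 + 15*I*√14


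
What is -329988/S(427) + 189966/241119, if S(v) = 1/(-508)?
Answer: 13473239829514/80373 ≈ 1.6763e+8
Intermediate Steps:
S(v) = -1/508
-329988/S(427) + 189966/241119 = -329988/(-1/508) + 189966/241119 = -329988*(-508) + 189966*(1/241119) = 167633904 + 63322/80373 = 13473239829514/80373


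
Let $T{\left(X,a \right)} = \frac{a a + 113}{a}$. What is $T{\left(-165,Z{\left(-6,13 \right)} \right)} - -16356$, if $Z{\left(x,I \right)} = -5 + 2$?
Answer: $\frac{48946}{3} \approx 16315.0$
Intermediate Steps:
$Z{\left(x,I \right)} = -3$
$T{\left(X,a \right)} = \frac{113 + a^{2}}{a}$ ($T{\left(X,a \right)} = \frac{a^{2} + 113}{a} = \frac{113 + a^{2}}{a}$)
$T{\left(-165,Z{\left(-6,13 \right)} \right)} - -16356 = \left(-3 + \frac{113}{-3}\right) - -16356 = \left(-3 + 113 \left(- \frac{1}{3}\right)\right) + 16356 = \left(-3 - \frac{113}{3}\right) + 16356 = - \frac{122}{3} + 16356 = \frac{48946}{3}$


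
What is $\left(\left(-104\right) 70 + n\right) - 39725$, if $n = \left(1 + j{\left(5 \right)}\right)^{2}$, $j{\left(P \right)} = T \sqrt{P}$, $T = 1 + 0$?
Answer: $-46999 + 2 \sqrt{5} \approx -46995.0$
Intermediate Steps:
$T = 1$
$j{\left(P \right)} = \sqrt{P}$ ($j{\left(P \right)} = 1 \sqrt{P} = \sqrt{P}$)
$n = \left(1 + \sqrt{5}\right)^{2} \approx 10.472$
$\left(\left(-104\right) 70 + n\right) - 39725 = \left(\left(-104\right) 70 + \left(1 + \sqrt{5}\right)^{2}\right) - 39725 = \left(-7280 + \left(1 + \sqrt{5}\right)^{2}\right) - 39725 = -47005 + \left(1 + \sqrt{5}\right)^{2}$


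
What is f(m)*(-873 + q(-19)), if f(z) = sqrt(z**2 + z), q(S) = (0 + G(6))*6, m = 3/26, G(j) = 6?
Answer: -837*sqrt(87)/26 ≈ -300.27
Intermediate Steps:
m = 3/26 (m = 3*(1/26) = 3/26 ≈ 0.11538)
q(S) = 36 (q(S) = (0 + 6)*6 = 6*6 = 36)
f(z) = sqrt(z + z**2)
f(m)*(-873 + q(-19)) = sqrt(3*(1 + 3/26)/26)*(-873 + 36) = sqrt((3/26)*(29/26))*(-837) = sqrt(87/676)*(-837) = (sqrt(87)/26)*(-837) = -837*sqrt(87)/26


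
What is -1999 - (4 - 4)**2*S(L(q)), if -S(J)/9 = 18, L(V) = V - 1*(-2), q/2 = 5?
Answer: -1999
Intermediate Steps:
q = 10 (q = 2*5 = 10)
L(V) = 2 + V (L(V) = V + 2 = 2 + V)
S(J) = -162 (S(J) = -9*18 = -162)
-1999 - (4 - 4)**2*S(L(q)) = -1999 - (4 - 4)**2*(-162) = -1999 - 0**2*(-162) = -1999 - 0*(-162) = -1999 - 1*0 = -1999 + 0 = -1999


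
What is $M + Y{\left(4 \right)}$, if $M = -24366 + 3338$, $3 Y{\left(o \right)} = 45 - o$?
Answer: $- \frac{63043}{3} \approx -21014.0$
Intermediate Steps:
$Y{\left(o \right)} = 15 - \frac{o}{3}$ ($Y{\left(o \right)} = \frac{45 - o}{3} = 15 - \frac{o}{3}$)
$M = -21028$
$M + Y{\left(4 \right)} = -21028 + \left(15 - \frac{4}{3}\right) = -21028 + \frac{41}{3} = - \frac{63043}{3}$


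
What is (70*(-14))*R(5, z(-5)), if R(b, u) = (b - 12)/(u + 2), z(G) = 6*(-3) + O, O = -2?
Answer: -3430/9 ≈ -381.11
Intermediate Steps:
z(G) = -20 (z(G) = 6*(-3) - 2 = -18 - 2 = -20)
R(b, u) = (-12 + b)/(2 + u)
(70*(-14))*R(5, z(-5)) = (70*(-14))*((-12 + 5)/(2 - 20)) = -980*(-7)/(-18) = -(-490)*(-7)/9 = -980*7/18 = -3430/9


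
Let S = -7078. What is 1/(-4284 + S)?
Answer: -1/11362 ≈ -8.8013e-5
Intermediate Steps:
1/(-4284 + S) = 1/(-4284 - 7078) = 1/(-11362) = -1/11362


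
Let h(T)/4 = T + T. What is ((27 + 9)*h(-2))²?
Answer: 331776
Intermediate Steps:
h(T) = 8*T (h(T) = 4*(T + T) = 4*(2*T) = 8*T)
((27 + 9)*h(-2))² = ((27 + 9)*(8*(-2)))² = (36*(-16))² = (-576)² = 331776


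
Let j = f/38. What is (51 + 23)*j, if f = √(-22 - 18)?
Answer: 74*I*√10/19 ≈ 12.316*I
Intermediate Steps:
f = 2*I*√10 (f = √(-40) = 2*I*√10 ≈ 6.3246*I)
j = I*√10/19 (j = (2*I*√10)/38 = (2*I*√10)*(1/38) = I*√10/19 ≈ 0.16644*I)
(51 + 23)*j = (51 + 23)*(I*√10/19) = 74*(I*√10/19) = 74*I*√10/19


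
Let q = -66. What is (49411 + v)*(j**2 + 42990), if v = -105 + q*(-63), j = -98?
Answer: 2811885616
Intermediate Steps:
v = 4053 (v = -105 - 66*(-63) = -105 + 4158 = 4053)
(49411 + v)*(j**2 + 42990) = (49411 + 4053)*((-98)**2 + 42990) = 53464*(9604 + 42990) = 53464*52594 = 2811885616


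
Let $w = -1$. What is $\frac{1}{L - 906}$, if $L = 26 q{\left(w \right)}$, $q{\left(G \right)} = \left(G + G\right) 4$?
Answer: $- \frac{1}{1114} \approx -0.00089767$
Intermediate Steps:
$q{\left(G \right)} = 8 G$ ($q{\left(G \right)} = 2 G 4 = 8 G$)
$L = -208$ ($L = 26 \cdot 8 \left(-1\right) = 26 \left(-8\right) = -208$)
$\frac{1}{L - 906} = \frac{1}{-208 - 906} = \frac{1}{-1114} = - \frac{1}{1114}$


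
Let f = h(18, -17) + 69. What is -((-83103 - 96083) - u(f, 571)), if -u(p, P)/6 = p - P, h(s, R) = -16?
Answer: 182294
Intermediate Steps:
f = 53 (f = -16 + 69 = 53)
u(p, P) = -6*p + 6*P (u(p, P) = -6*(p - P) = -6*p + 6*P)
-((-83103 - 96083) - u(f, 571)) = -((-83103 - 96083) - (-6*53 + 6*571)) = -(-179186 - (-318 + 3426)) = -(-179186 - 1*3108) = -(-179186 - 3108) = -1*(-182294) = 182294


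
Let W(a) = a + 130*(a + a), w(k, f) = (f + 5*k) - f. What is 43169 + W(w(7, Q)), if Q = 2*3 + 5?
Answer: 52304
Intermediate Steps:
Q = 11 (Q = 6 + 5 = 11)
w(k, f) = 5*k
W(a) = 261*a (W(a) = a + 130*(2*a) = a + 260*a = 261*a)
43169 + W(w(7, Q)) = 43169 + 261*(5*7) = 43169 + 261*35 = 43169 + 9135 = 52304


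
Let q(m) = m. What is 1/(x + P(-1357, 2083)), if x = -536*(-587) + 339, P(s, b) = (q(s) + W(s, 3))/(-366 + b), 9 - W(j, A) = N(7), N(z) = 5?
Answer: 1717/540803854 ≈ 3.1749e-6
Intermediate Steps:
W(j, A) = 4 (W(j, A) = 9 - 1*5 = 9 - 5 = 4)
P(s, b) = (4 + s)/(-366 + b) (P(s, b) = (s + 4)/(-366 + b) = (4 + s)/(-366 + b))
x = 314971 (x = 314632 + 339 = 314971)
1/(x + P(-1357, 2083)) = 1/(314971 + (4 - 1357)/(-366 + 2083)) = 1/(314971 - 1353/1717) = 1/(540803854/1717) = 1717/540803854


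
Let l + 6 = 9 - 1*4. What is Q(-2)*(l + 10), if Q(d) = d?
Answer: -18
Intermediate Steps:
l = -1 (l = -6 + (9 - 1*4) = -6 + (9 - 4) = -6 + 5 = -1)
Q(-2)*(l + 10) = -2*(-1 + 10) = -2*9 = -18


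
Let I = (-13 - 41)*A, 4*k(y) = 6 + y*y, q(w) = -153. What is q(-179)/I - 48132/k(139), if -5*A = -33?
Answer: -43067/4518 ≈ -9.5323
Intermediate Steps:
A = 33/5 (A = -1/5*(-33) = 33/5 ≈ 6.6000)
k(y) = 3/2 + y**2/4 (k(y) = (6 + y*y)/4 = (6 + y**2)/4 = 3/2 + y**2/4)
I = -1782/5 (I = (-13 - 41)*(33/5) = -54*33/5 = -1782/5 ≈ -356.40)
q(-179)/I - 48132/k(139) = -153/(-1782/5) - 48132/(3/2 + (1/4)*139**2) = -153*(-5/1782) - 48132/(3/2 + (1/4)*19321) = 85/198 - 48132/(3/2 + 19321/4) = 85/198 - 48132/19327/4 = 85/198 - 48132*4/19327 = 85/198 - 27504/2761 = -43067/4518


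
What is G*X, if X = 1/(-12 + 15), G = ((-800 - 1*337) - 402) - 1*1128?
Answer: -889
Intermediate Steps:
G = -2667 (G = ((-800 - 337) - 402) - 1128 = (-1137 - 402) - 1128 = -1539 - 1128 = -2667)
X = ⅓ (X = 1/3 = ⅓ ≈ 0.33333)
G*X = -2667*⅓ = -889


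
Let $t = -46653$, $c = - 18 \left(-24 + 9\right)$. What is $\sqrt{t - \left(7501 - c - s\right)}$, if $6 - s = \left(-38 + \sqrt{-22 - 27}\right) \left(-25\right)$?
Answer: $\sqrt{-54828 + 175 i} \approx 0.3737 + 234.15 i$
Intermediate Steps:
$s = -944 + 175 i$ ($s = 6 - \left(-38 + \sqrt{-22 - 27}\right) \left(-25\right) = 6 - \left(-38 + \sqrt{-49}\right) \left(-25\right) = 6 - \left(-38 + 7 i\right) \left(-25\right) = 6 - \left(950 - 175 i\right) = -944 + 175 i \approx -944.0 + 175.0 i$)
$c = 270$ ($c = \left(-18\right) \left(-15\right) = 270$)
$\sqrt{t - \left(7501 - c - s\right)} = \sqrt{-46653 - \left(8175 - 175 i\right)} = \sqrt{-54828 + 175 i}$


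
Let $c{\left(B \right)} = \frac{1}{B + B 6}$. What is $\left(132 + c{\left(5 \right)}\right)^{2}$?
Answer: $\frac{21353641}{1225} \approx 17432.0$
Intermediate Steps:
$c{\left(B \right)} = \frac{1}{7 B}$ ($c{\left(B \right)} = \frac{1}{B + 6 B} = \frac{1}{7 B}$)
$\left(132 + c{\left(5 \right)}\right)^{2} = \left(132 + \frac{1}{7 \cdot 5}\right)^{2} = \left(132 + \frac{1}{7} \cdot \frac{1}{5}\right)^{2} = \left(132 + \frac{1}{35}\right)^{2} = \left(\frac{4621}{35}\right)^{2} = \frac{21353641}{1225}$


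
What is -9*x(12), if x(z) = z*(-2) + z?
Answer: 108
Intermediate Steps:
x(z) = -z (x(z) = -2*z + z = -z)
-9*x(12) = -(-9)*12 = -9*(-12) = 108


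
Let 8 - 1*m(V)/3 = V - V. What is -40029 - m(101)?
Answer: -40053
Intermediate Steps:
m(V) = 24 (m(V) = 24 - 3*(V - V) = 24 - 3*0 = 24 + 0 = 24)
-40029 - m(101) = -40029 - 1*24 = -40029 - 24 = -40053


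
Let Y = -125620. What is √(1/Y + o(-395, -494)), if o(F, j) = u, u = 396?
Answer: √1562258024195/62810 ≈ 19.900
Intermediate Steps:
o(F, j) = 396
√(1/Y + o(-395, -494)) = √(1/(-125620) + 396) = √(-1/125620 + 396) = √(49745519/125620) = √1562258024195/62810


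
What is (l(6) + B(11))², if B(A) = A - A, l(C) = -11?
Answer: 121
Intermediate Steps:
B(A) = 0
(l(6) + B(11))² = (-11 + 0)² = (-11)² = 121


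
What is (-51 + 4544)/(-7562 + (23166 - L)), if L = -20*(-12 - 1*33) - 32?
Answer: 4493/14736 ≈ 0.30490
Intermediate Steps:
L = 868 (L = -20*(-12 - 33) - 32 = -20*(-45) - 32 = 900 - 32 = 868)
(-51 + 4544)/(-7562 + (23166 - L)) = (-51 + 4544)/(-7562 + (23166 - 1*868)) = 4493/(-7562 + (23166 - 868)) = 4493/(-7562 + 22298) = 4493/14736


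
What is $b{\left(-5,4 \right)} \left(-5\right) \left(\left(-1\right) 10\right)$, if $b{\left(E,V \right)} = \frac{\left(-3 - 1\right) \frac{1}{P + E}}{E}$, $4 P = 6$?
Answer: $- \frac{80}{7} \approx -11.429$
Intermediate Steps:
$P = \frac{3}{2}$ ($P = \frac{1}{4} \cdot 6 = \frac{3}{2} \approx 1.5$)
$b{\left(E,V \right)} = - \frac{4}{E \left(\frac{3}{2} + E\right)}$ ($b{\left(E,V \right)} = \frac{\left(-3 - 1\right) \frac{1}{\frac{3}{2} + E}}{E} = \frac{\left(-4\right) \frac{1}{\frac{3}{2} + E}}{E} = - \frac{4}{E \left(\frac{3}{2} + E\right)}$)
$b{\left(-5,4 \right)} \left(-5\right) \left(\left(-1\right) 10\right) = - \frac{8}{\left(-5\right) \left(3 + 2 \left(-5\right)\right)} \left(-5\right) \left(\left(-1\right) 10\right) = \left(-8\right) \left(- \frac{1}{5}\right) \frac{1}{3 - 10} \left(-5\right) \left(-10\right) = \left(-8\right) \left(- \frac{1}{5}\right) \frac{1}{-7} \left(-5\right) \left(-10\right) = \left(-8\right) \left(- \frac{1}{5}\right) \left(- \frac{1}{7}\right) \left(-5\right) \left(-10\right) = \left(- \frac{8}{35}\right) \left(-5\right) \left(-10\right) = \frac{8}{7} \left(-10\right) = - \frac{80}{7}$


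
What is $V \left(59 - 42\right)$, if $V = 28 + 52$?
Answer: $1360$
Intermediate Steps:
$V = 80$
$V \left(59 - 42\right) = 80 \left(59 - 42\right) = 80 \cdot 17 = 1360$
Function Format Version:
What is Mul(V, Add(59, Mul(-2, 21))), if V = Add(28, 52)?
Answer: 1360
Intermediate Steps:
V = 80
Mul(V, Add(59, Mul(-2, 21))) = Mul(80, Add(59, Mul(-2, 21))) = Mul(80, Add(59, -42)) = Mul(80, 17) = 1360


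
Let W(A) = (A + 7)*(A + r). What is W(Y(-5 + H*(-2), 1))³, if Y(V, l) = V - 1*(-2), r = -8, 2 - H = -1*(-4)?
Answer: -175616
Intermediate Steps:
H = -2 (H = 2 - (-1)*(-4) = 2 - 1*4 = 2 - 4 = -2)
Y(V, l) = 2 + V (Y(V, l) = V + 2 = 2 + V)
W(A) = (-8 + A)*(7 + A) (W(A) = (A + 7)*(A - 8) = (7 + A)*(-8 + A) = (-8 + A)*(7 + A))
W(Y(-5 + H*(-2), 1))³ = (-56 + (2 + (-5 - 2*(-2)))² - (2 + (-5 - 2*(-2))))³ = (-56 + (2 + (-5 + 4))² - (2 + (-5 + 4)))³ = (-56 + (2 - 1)² - (2 - 1))³ = (-56 + 1² - 1*1)³ = (-56 + 1 - 1)³ = (-56)³ = -175616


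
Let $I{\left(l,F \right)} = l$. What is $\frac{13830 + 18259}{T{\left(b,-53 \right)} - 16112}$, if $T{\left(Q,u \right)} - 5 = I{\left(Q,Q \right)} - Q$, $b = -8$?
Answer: $- \frac{32089}{16107} \approx -1.9922$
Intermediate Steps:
$T{\left(Q,u \right)} = 5$ ($T{\left(Q,u \right)} = 5 + \left(Q - Q\right) = 5 + 0 = 5$)
$\frac{13830 + 18259}{T{\left(b,-53 \right)} - 16112} = \frac{13830 + 18259}{5 - 16112} = \frac{32089}{-16107} = 32089 \left(- \frac{1}{16107}\right) = - \frac{32089}{16107}$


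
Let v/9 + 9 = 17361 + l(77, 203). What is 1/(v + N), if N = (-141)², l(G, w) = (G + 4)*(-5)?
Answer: 1/172404 ≈ 5.8003e-6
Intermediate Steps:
l(G, w) = -20 - 5*G (l(G, w) = (4 + G)*(-5) = -20 - 5*G)
v = 152523 (v = -81 + 9*(17361 + (-20 - 5*77)) = -81 + 9*(17361 + (-20 - 385)) = -81 + 9*(17361 - 405) = -81 + 9*16956 = -81 + 152604 = 152523)
N = 19881
1/(v + N) = 1/(152523 + 19881) = 1/172404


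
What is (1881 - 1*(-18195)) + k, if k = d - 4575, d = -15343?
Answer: 158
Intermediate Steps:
k = -19918 (k = -15343 - 4575 = -19918)
(1881 - 1*(-18195)) + k = (1881 - 1*(-18195)) - 19918 = (1881 + 18195) - 19918 = 20076 - 19918 = 158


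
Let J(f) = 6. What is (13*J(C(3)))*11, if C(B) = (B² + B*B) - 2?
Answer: 858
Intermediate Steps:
C(B) = -2 + 2*B² (C(B) = (B² + B²) - 2 = 2*B² - 2 = -2 + 2*B²)
(13*J(C(3)))*11 = (13*6)*11 = 78*11 = 858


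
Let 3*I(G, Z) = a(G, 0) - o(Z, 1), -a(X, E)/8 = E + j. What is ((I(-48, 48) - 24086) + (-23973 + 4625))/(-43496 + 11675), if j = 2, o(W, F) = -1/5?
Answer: 651589/477315 ≈ 1.3651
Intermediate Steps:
o(W, F) = -⅕ (o(W, F) = -1*⅕ = -⅕)
a(X, E) = -16 - 8*E (a(X, E) = -8*(E + 2) = -8*(2 + E) = -16 - 8*E)
I(G, Z) = -79/15 (I(G, Z) = ((-16 - 8*0) - 1*(-⅕))/3 = ((-16 + 0) + ⅕)/3 = (-16 + ⅕)/3 = (⅓)*(-79/5) = -79/15)
((I(-48, 48) - 24086) + (-23973 + 4625))/(-43496 + 11675) = ((-79/15 - 24086) + (-23973 + 4625))/(-43496 + 11675) = (-361369/15 - 19348)/(-31821) = -651589/15*(-1/31821) = 651589/477315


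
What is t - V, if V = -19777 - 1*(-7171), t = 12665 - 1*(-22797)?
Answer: 48068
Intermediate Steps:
t = 35462 (t = 12665 + 22797 = 35462)
V = -12606 (V = -19777 + 7171 = -12606)
t - V = 35462 - 1*(-12606) = 35462 + 12606 = 48068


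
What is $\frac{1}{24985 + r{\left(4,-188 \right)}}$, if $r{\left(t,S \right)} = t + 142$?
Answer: $\frac{1}{25131} \approx 3.9792 \cdot 10^{-5}$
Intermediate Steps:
$r{\left(t,S \right)} = 142 + t$
$\frac{1}{24985 + r{\left(4,-188 \right)}} = \frac{1}{24985 + \left(142 + 4\right)} = \frac{1}{24985 + 146} = \frac{1}{25131}$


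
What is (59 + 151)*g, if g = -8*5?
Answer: -8400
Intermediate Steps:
g = -40
(59 + 151)*g = (59 + 151)*(-40) = 210*(-40) = -8400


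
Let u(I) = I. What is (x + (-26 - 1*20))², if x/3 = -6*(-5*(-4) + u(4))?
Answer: 228484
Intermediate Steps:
x = -432 (x = 3*(-6*(-5*(-4) + 4)) = 3*(-6*(20 + 4)) = 3*(-6*24) = 3*(-144) = -432)
(x + (-26 - 1*20))² = (-432 + (-26 - 1*20))² = (-432 + (-26 - 20))² = (-432 - 46)² = (-478)² = 228484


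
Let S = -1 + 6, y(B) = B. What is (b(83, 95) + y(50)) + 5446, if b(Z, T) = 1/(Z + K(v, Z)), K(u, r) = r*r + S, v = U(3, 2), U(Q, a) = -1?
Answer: 38345593/6977 ≈ 5496.0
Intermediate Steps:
S = 5
v = -1
K(u, r) = 5 + r² (K(u, r) = r*r + 5 = r² + 5 = 5 + r²)
b(Z, T) = 1/(5 + Z + Z²) (b(Z, T) = 1/(Z + (5 + Z²)) = 1/(5 + Z + Z²))
(b(83, 95) + y(50)) + 5446 = (1/(5 + 83 + 83²) + 50) + 5446 = (1/(5 + 83 + 6889) + 50) + 5446 = (1/6977 + 50) + 5446 = 348851/6977 + 5446 = 38345593/6977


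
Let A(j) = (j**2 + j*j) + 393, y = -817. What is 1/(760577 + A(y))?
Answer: 1/2095948 ≈ 4.7711e-7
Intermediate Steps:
A(j) = 393 + 2*j**2 (A(j) = (j**2 + j**2) + 393 = 2*j**2 + 393 = 393 + 2*j**2)
1/(760577 + A(y)) = 1/(760577 + (393 + 2*(-817)**2)) = 1/(760577 + (393 + 2*667489)) = 1/(760577 + (393 + 1334978)) = 1/(760577 + 1335371) = 1/2095948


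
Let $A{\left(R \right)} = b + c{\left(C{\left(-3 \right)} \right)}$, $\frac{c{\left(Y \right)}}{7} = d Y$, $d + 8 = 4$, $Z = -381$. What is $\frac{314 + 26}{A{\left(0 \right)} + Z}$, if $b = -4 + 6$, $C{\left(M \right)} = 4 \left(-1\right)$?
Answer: $- \frac{340}{267} \approx -1.2734$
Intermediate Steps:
$C{\left(M \right)} = -4$
$b = 2$
$d = -4$ ($d = -8 + 4 = -4$)
$c{\left(Y \right)} = - 28 Y$ ($c{\left(Y \right)} = 7 \left(- 4 Y\right) = - 28 Y$)
$A{\left(R \right)} = 114$ ($A{\left(R \right)} = 2 - -112 = 2 + 112 = 114$)
$\frac{314 + 26}{A{\left(0 \right)} + Z} = \frac{314 + 26}{114 - 381} = \frac{340}{-267} = 340 \left(- \frac{1}{267}\right) = - \frac{340}{267}$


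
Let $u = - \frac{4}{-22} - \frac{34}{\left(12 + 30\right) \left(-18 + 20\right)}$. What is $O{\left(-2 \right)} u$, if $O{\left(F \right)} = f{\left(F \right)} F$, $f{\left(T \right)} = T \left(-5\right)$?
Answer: $\frac{1030}{231} \approx 4.4589$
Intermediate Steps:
$f{\left(T \right)} = - 5 T$
$O{\left(F \right)} = - 5 F^{2}$ ($O{\left(F \right)} = - 5 F F = - 5 F^{2}$)
$u = - \frac{103}{462}$ ($u = \left(-4\right) \left(- \frac{1}{22}\right) - \frac{34}{42 \cdot 2} = \frac{2}{11} - \frac{34}{84} = \frac{2}{11} - \frac{17}{42} = - \frac{103}{462} \approx -0.22294$)
$O{\left(-2 \right)} u = - 5 \left(-2\right)^{2} \left(- \frac{103}{462}\right) = \left(-5\right) 4 \left(- \frac{103}{462}\right) = \left(-20\right) \left(- \frac{103}{462}\right) = \frac{1030}{231}$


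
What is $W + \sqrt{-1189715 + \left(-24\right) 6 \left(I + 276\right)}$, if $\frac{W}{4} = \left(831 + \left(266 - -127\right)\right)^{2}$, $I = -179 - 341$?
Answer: $5992704 + i \sqrt{1154579} \approx 5.9927 \cdot 10^{6} + 1074.5 i$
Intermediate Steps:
$I = -520$ ($I = -179 - 341 = -520$)
$W = 5992704$ ($W = 4 \left(831 + \left(266 - -127\right)\right)^{2} = 4 \left(831 + \left(266 + 127\right)\right)^{2} = 4 \left(831 + 393\right)^{2} = 4 \cdot 1224^{2} = 4 \cdot 1498176 = 5992704$)
$W + \sqrt{-1189715 + \left(-24\right) 6 \left(I + 276\right)} = 5992704 + \sqrt{-1189715 + \left(-24\right) 6 \left(-520 + 276\right)} = 5992704 + \sqrt{-1189715 - -35136} = 5992704 + \sqrt{-1189715 + 35136} = 5992704 + \sqrt{-1154579} = 5992704 + i \sqrt{1154579}$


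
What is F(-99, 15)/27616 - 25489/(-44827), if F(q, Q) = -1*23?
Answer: 702873203/1237942432 ≈ 0.56778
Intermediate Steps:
F(q, Q) = -23
F(-99, 15)/27616 - 25489/(-44827) = -23/27616 - 25489/(-44827) = -23*1/27616 - 25489*(-1/44827) = -23/27616 + 25489/44827 = 702873203/1237942432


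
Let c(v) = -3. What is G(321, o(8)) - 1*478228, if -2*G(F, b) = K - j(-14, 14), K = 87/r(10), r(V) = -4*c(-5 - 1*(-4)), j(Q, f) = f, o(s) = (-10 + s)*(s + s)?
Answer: -3825797/8 ≈ -4.7822e+5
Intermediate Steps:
o(s) = 2*s*(-10 + s) (o(s) = (-10 + s)*(2*s) = 2*s*(-10 + s))
r(V) = 12 (r(V) = -4*(-3) = 12)
K = 29/4 (K = 87/12 = 87*(1/12) = 29/4 ≈ 7.2500)
G(F, b) = 27/8 (G(F, b) = -(29/4 - 1*14)/2 = -(29/4 - 14)/2 = -½*(-27/4) = 27/8)
G(321, o(8)) - 1*478228 = 27/8 - 1*478228 = 27/8 - 478228 = -3825797/8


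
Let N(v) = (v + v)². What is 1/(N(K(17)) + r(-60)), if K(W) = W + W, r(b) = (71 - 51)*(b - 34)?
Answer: 1/2744 ≈ 0.00036443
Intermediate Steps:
r(b) = -680 + 20*b (r(b) = 20*(-34 + b) = -680 + 20*b)
K(W) = 2*W
N(v) = 4*v² (N(v) = (2*v)² = 4*v²)
1/(N(K(17)) + r(-60)) = 1/(4*(2*17)² + (-680 + 20*(-60))) = 1/(4*34² + (-680 - 1200)) = 1/(4*1156 - 1880) = 1/(4624 - 1880) = 1/2744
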